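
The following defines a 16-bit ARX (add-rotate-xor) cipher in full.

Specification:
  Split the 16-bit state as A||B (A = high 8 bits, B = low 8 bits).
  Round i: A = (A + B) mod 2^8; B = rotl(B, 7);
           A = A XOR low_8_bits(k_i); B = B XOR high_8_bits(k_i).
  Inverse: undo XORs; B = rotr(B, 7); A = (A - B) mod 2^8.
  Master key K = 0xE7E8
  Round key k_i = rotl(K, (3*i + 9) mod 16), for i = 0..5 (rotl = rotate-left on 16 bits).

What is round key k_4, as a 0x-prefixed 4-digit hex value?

K = 0xE7E8
k_0 = rotl(K, (3*0+9) mod 16) = rotl(K, 9) = 0xD1CF
k_1 = rotl(K, (3*1+9) mod 16) = rotl(K, 12) = 0x8E7E
k_2 = rotl(K, (3*2+9) mod 16) = rotl(K, 15) = 0x73F4
k_3 = rotl(K, (3*3+9) mod 16) = rotl(K, 2) = 0x9FA3
k_4 = rotl(K, (3*4+9) mod 16) = rotl(K, 5) = 0xFD1C

0xFD1C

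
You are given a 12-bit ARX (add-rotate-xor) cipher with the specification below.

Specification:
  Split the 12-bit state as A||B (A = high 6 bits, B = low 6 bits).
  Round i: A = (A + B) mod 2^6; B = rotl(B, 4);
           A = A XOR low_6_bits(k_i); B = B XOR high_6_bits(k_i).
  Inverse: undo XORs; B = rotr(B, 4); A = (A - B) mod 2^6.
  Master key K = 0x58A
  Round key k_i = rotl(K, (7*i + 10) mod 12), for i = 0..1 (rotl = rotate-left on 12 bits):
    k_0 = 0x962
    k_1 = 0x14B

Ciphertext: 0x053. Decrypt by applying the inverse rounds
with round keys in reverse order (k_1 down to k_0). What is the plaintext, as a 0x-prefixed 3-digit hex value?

s_0 = ciphertext = 0x053
s_1 = InvRound(s_0, k_1) = 0xC59
s_2 = InvRound(s_1, k_0) = 0x833

0x833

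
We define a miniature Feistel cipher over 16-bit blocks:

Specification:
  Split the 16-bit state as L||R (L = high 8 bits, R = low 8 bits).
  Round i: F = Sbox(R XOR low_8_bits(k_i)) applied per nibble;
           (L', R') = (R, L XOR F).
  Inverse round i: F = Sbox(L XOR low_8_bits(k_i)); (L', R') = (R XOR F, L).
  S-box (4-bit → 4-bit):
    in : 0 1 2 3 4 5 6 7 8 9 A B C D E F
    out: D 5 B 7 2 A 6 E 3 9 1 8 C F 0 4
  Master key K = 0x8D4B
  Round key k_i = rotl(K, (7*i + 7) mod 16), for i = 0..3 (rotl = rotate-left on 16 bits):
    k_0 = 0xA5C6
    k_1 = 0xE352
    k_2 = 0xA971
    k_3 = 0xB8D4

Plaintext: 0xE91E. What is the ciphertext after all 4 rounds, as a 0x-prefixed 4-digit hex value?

0x3636

s_0 = plaintext = 0xE91E
s_1 = Round(s_0, k_0) = 0x1E1A
s_2 = Round(s_1, k_1) = 0x1A3D
s_3 = Round(s_2, k_2) = 0x3D36
s_4 = Round(s_3, k_3) = 0x3636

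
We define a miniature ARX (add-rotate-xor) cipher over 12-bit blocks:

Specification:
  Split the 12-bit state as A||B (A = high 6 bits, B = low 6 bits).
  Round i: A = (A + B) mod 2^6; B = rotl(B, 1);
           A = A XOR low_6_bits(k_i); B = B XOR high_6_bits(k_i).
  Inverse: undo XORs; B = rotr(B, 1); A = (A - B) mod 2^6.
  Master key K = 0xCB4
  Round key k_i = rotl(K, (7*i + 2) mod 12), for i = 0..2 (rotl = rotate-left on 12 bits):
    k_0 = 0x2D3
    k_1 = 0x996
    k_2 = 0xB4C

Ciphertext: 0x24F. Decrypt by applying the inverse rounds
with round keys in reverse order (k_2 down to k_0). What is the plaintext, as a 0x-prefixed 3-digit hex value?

s_0 = ciphertext = 0x24F
s_1 = InvRound(s_0, k_2) = 0xD11
s_2 = InvRound(s_1, k_1) = 0x9FB
s_3 = InvRound(s_2, k_0) = 0x718

0x718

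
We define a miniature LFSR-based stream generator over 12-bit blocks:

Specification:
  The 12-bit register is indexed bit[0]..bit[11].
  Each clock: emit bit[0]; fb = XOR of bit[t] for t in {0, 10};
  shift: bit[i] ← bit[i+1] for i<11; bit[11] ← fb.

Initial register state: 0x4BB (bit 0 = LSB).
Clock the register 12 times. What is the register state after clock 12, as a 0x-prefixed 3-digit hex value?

0x172

reg_0 = 0x4BB
clock 1: out=1, reg = 0x25D
clock 2: out=1, reg = 0x92E
clock 3: out=0, reg = 0x497
clock 4: out=1, reg = 0x24B
clock 5: out=1, reg = 0x925
clock 6: out=1, reg = 0xC92
clock 7: out=0, reg = 0xE49
clock 8: out=1, reg = 0x724
clock 9: out=0, reg = 0xB92
clock 10: out=0, reg = 0x5C9
clock 11: out=1, reg = 0x2E4
clock 12: out=0, reg = 0x172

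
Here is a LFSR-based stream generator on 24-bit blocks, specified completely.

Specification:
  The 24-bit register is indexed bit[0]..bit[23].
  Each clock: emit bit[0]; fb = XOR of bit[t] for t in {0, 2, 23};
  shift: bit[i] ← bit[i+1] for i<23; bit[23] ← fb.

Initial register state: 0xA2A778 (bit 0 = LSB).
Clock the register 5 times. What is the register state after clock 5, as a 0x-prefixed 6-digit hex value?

reg_0 = 0xA2A778
clock 1: out=0, reg = 0xD153BC
clock 2: out=0, reg = 0x68A9DE
clock 3: out=0, reg = 0xB454EF
clock 4: out=1, reg = 0xDA2A77
clock 5: out=1, reg = 0xED153B

0xED153B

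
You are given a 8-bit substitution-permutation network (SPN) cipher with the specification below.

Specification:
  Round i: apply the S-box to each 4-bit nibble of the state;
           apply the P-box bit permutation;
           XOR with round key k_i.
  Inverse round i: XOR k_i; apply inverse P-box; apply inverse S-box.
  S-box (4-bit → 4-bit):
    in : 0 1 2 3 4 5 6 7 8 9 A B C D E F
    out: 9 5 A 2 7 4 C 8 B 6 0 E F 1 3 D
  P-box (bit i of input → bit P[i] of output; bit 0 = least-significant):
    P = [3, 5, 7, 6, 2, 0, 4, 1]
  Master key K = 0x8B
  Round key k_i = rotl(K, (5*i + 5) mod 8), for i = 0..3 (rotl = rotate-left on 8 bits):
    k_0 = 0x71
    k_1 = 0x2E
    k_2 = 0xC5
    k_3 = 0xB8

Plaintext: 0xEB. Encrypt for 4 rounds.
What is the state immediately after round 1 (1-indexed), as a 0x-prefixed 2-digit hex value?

0x94

s_0 = plaintext = 0xEB
s_1 = Round(s_0, k_0) = 0x94
s_2 = Round(s_1, k_1) = 0x97
s_3 = Round(s_2, k_2) = 0x94
s_4 = Round(s_3, k_3) = 0x01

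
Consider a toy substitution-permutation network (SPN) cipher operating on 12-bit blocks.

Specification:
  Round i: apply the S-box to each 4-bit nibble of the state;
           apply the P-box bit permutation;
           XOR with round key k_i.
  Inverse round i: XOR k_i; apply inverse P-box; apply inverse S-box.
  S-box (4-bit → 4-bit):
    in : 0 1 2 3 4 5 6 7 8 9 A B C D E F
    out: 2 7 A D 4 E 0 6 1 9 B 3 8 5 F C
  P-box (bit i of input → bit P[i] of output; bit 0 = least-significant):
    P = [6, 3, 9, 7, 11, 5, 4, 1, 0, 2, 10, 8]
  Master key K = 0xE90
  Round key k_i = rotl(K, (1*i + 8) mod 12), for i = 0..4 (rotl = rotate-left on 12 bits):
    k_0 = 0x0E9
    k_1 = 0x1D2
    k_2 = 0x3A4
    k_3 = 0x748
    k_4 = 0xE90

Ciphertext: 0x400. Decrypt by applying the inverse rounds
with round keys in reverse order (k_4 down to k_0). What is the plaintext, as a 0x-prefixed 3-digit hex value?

s_0 = ciphertext = 0x400
s_1 = InvRound(s_0, k_4) = 0x6DF
s_2 = InvRound(s_1, k_3) = 0xAFC
s_3 = InvRound(s_2, k_2) = 0xCDB
s_4 = InvRound(s_3, k_1) = 0x380
s_5 = InvRound(s_4, k_0) = 0x901

0x901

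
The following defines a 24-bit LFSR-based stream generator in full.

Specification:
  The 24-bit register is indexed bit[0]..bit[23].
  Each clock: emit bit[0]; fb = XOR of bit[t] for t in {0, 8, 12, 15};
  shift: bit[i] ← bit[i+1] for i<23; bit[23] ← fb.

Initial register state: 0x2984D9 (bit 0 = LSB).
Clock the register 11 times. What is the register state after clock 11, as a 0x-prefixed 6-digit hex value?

reg_0 = 0x2984D9
clock 1: out=1, reg = 0x14C26C
clock 2: out=0, reg = 0x8A6136
clock 3: out=0, reg = 0xC5309B
clock 4: out=1, reg = 0x62984D
clock 5: out=1, reg = 0xB14C26
clock 6: out=0, reg = 0x58A613
clock 7: out=1, reg = 0x2C5309
clock 8: out=1, reg = 0x962984
clock 9: out=0, reg = 0xCB14C2
clock 10: out=0, reg = 0xE58A61
clock 11: out=1, reg = 0x72C530

0x72C530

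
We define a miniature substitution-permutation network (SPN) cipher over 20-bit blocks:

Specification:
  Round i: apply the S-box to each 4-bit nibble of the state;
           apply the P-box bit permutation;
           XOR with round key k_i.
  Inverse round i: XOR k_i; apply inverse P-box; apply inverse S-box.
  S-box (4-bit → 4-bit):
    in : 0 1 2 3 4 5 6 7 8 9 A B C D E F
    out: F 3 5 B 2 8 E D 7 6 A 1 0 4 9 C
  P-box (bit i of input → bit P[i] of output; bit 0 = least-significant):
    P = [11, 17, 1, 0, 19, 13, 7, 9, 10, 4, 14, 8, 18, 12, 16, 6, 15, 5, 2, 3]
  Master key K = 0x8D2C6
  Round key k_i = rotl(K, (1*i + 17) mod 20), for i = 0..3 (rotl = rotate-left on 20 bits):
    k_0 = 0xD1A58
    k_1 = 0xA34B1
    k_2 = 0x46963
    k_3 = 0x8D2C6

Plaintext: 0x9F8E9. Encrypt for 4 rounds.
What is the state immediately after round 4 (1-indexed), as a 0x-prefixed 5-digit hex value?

0x15E29

s_0 = plaintext = 0x9F8E9
s_1 = Round(s_0, k_0) = 0x65C2E
s_2 = Round(s_1, k_1) = 0x23C5C
s_3 = Round(s_2, k_2) = 0x0FB27
s_4 = Round(s_3, k_3) = 0x15E29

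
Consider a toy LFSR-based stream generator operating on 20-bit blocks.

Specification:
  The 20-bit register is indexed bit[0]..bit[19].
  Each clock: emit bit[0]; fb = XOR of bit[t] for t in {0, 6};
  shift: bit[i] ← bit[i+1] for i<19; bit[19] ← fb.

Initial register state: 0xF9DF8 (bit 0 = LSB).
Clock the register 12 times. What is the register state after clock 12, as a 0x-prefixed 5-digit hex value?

reg_0 = 0xF9DF8
clock 1: out=0, reg = 0xFCEFC
clock 2: out=0, reg = 0xFE77E
clock 3: out=0, reg = 0xFF3BF
clock 4: out=1, reg = 0xFF9DF
clock 5: out=1, reg = 0x7FCEF
clock 6: out=1, reg = 0x3FE77
clock 7: out=1, reg = 0x1FF3B
clock 8: out=1, reg = 0x8FF9D
clock 9: out=1, reg = 0xC7FCE
clock 10: out=0, reg = 0xE3FE7
clock 11: out=1, reg = 0x71FF3
clock 12: out=1, reg = 0x38FF9

0x38FF9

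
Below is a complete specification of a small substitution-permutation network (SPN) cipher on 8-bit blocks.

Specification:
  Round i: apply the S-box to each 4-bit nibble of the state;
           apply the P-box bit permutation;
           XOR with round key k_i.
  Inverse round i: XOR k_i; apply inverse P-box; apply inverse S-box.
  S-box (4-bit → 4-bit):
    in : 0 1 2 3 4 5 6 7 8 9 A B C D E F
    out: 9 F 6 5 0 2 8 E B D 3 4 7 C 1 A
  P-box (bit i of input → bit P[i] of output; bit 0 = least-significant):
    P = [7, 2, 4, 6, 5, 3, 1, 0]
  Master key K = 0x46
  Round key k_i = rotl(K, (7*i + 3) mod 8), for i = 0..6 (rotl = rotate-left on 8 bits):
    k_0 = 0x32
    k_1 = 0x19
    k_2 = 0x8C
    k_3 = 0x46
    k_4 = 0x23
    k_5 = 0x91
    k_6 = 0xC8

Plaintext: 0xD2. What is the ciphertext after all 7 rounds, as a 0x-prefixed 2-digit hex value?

s_0 = plaintext = 0xD2
s_1 = Round(s_0, k_0) = 0x25
s_2 = Round(s_1, k_1) = 0x17
s_3 = Round(s_2, k_2) = 0xF3
s_4 = Round(s_3, k_3) = 0xDF
s_5 = Round(s_4, k_4) = 0x64
s_6 = Round(s_5, k_5) = 0x90
s_7 = Round(s_6, k_6) = 0x2B

0x2B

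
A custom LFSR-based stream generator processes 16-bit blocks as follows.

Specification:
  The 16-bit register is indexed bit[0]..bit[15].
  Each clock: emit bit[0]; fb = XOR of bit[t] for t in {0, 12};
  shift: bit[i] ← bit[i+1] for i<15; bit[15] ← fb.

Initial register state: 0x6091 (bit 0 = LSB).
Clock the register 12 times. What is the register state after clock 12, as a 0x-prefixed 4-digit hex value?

0xEE76

reg_0 = 0x6091
clock 1: out=1, reg = 0xB048
clock 2: out=0, reg = 0xD824
clock 3: out=0, reg = 0xEC12
clock 4: out=0, reg = 0x7609
clock 5: out=1, reg = 0x3B04
clock 6: out=0, reg = 0x9D82
clock 7: out=0, reg = 0xCEC1
clock 8: out=1, reg = 0xE760
clock 9: out=0, reg = 0x73B0
clock 10: out=0, reg = 0xB9D8
clock 11: out=0, reg = 0xDCEC
clock 12: out=0, reg = 0xEE76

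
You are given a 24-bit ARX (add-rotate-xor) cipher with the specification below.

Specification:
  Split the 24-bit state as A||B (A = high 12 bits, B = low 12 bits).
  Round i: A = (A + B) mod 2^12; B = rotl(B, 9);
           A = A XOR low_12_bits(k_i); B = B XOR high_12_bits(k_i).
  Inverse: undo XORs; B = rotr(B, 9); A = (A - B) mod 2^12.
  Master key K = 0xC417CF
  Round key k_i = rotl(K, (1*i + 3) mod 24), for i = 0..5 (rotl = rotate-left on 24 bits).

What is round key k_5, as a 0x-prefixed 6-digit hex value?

0x17CFC4

K = 0xC417CF
k_0 = rotl(K, (1*0+3) mod 24) = rotl(K, 3) = 0x20BE7E
k_1 = rotl(K, (1*1+3) mod 24) = rotl(K, 4) = 0x417CFC
k_2 = rotl(K, (1*2+3) mod 24) = rotl(K, 5) = 0x82F9F8
k_3 = rotl(K, (1*3+3) mod 24) = rotl(K, 6) = 0x05F3F1
k_4 = rotl(K, (1*4+3) mod 24) = rotl(K, 7) = 0x0BE7E2
k_5 = rotl(K, (1*5+3) mod 24) = rotl(K, 8) = 0x17CFC4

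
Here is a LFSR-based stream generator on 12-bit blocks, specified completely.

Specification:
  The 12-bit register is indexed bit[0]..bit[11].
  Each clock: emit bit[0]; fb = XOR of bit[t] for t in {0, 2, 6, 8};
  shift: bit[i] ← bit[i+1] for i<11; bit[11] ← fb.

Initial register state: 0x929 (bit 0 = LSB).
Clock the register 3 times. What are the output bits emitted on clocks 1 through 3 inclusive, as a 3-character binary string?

reg_0 = 0x929
clock 1: out=1, reg = 0x494
clock 2: out=0, reg = 0xA4A
clock 3: out=0, reg = 0xD25

100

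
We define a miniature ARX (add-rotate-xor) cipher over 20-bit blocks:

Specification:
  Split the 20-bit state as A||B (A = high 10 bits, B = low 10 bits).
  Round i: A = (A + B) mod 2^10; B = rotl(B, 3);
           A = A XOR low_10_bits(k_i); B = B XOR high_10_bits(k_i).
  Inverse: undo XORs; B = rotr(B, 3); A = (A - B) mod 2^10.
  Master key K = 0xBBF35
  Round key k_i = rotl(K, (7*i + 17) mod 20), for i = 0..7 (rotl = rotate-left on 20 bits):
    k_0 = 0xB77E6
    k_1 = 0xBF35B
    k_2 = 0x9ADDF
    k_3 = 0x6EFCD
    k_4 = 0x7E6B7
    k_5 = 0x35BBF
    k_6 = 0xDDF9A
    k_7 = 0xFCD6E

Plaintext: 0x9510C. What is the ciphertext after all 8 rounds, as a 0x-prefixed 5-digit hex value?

s_0 = plaintext = 0x9510C
s_1 = Round(s_0, k_0) = 0x21ABF
s_2 = Round(s_1, k_1) = 0x07B01
s_3 = Round(s_2, k_2) = 0xB0265
s_4 = Round(s_3, k_3) = 0xBA297
s_5 = Round(s_4, k_4) = 0xF2144
s_6 = Round(s_5, k_5) = 0xACEF4
s_7 = Round(s_6, k_6) = 0x8F4D2
s_8 = Round(s_7, k_7) = 0x98562

0x98562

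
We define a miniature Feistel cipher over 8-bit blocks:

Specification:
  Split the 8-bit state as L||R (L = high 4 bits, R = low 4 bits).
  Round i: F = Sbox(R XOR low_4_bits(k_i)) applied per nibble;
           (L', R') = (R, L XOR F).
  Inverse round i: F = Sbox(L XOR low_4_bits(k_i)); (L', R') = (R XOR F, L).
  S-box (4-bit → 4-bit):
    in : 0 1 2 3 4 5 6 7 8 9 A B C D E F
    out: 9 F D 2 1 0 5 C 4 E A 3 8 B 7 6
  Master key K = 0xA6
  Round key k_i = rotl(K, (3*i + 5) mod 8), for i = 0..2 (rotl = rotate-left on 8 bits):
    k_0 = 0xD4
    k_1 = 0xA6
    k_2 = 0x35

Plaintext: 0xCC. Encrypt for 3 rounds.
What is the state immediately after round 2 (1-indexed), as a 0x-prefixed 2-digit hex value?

s_0 = plaintext = 0xCC
s_1 = Round(s_0, k_0) = 0xC8
s_2 = Round(s_1, k_1) = 0x8B
s_3 = Round(s_2, k_2) = 0xBF

0x8B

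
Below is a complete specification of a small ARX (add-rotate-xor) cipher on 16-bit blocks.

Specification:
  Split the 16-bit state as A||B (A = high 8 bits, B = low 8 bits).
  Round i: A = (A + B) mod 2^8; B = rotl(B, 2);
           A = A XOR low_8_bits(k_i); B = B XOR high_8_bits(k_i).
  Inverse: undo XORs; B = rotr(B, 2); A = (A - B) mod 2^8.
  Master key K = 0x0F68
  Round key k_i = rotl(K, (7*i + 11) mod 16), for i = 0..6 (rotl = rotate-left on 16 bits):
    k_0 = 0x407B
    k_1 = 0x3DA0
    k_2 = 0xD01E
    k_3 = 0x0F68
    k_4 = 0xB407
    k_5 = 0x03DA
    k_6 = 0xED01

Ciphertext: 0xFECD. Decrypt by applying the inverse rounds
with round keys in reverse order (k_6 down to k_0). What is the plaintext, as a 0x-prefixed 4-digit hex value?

s_0 = ciphertext = 0xFECD
s_1 = InvRound(s_0, k_6) = 0xF708
s_2 = InvRound(s_1, k_5) = 0x6BC2
s_3 = InvRound(s_2, k_4) = 0xCF9D
s_4 = InvRound(s_3, k_3) = 0x03A4
s_5 = InvRound(s_4, k_2) = 0x001D
s_6 = InvRound(s_5, k_1) = 0x9808
s_7 = InvRound(s_6, k_0) = 0xD112

0xD112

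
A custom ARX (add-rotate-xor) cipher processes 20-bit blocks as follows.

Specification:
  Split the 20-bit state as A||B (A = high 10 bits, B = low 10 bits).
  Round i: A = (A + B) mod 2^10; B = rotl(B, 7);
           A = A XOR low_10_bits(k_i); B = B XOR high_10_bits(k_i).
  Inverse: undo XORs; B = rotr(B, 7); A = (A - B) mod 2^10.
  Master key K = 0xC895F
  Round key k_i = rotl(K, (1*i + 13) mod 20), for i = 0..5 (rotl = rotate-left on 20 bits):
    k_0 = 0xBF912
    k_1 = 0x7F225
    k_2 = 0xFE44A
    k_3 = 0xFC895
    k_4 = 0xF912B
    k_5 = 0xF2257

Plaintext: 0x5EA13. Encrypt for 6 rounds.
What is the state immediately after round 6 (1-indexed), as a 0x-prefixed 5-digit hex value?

s_0 = plaintext = 0x5EA13
s_1 = Round(s_0, k_0) = 0xA7F3C
s_2 = Round(s_1, k_1) = 0xFFB9B
s_3 = Round(s_2, k_2) = 0xF4E0A
s_4 = Round(s_3, k_3) = 0x522B3
s_5 = Round(s_4, k_4) = 0xB4232
s_6 = Round(s_5, k_5) = 0xD568E

0xD568E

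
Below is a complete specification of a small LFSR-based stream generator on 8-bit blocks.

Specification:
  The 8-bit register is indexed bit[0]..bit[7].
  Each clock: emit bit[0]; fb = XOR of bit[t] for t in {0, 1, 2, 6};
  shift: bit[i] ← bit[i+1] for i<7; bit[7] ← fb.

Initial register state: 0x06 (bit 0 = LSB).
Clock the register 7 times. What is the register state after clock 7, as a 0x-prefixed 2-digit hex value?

reg_0 = 0x06
clock 1: out=0, reg = 0x03
clock 2: out=1, reg = 0x01
clock 3: out=1, reg = 0x80
clock 4: out=0, reg = 0x40
clock 5: out=0, reg = 0xA0
clock 6: out=0, reg = 0x50
clock 7: out=0, reg = 0xA8

0xA8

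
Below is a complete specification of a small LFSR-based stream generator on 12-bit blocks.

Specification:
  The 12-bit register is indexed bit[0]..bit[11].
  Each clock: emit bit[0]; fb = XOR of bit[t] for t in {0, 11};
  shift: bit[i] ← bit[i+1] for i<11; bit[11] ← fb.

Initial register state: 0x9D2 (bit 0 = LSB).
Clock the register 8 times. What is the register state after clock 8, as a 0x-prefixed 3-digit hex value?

0xB19

reg_0 = 0x9D2
clock 1: out=0, reg = 0xCE9
clock 2: out=1, reg = 0x674
clock 3: out=0, reg = 0x33A
clock 4: out=0, reg = 0x19D
clock 5: out=1, reg = 0x8CE
clock 6: out=0, reg = 0xC67
clock 7: out=1, reg = 0x633
clock 8: out=1, reg = 0xB19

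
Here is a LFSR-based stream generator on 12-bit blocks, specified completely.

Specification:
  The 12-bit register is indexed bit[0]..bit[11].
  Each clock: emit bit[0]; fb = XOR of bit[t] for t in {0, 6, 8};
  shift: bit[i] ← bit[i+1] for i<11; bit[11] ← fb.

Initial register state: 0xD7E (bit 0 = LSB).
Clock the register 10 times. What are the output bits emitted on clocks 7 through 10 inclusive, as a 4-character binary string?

1010

reg_0 = 0xD7E
clock 1: out=0, reg = 0x6BF
clock 2: out=1, reg = 0xB5F
clock 3: out=1, reg = 0xDAF
clock 4: out=1, reg = 0x6D7
clock 5: out=1, reg = 0x36B
clock 6: out=1, reg = 0x9B5
clock 7: out=1, reg = 0x4DA
clock 8: out=0, reg = 0xA6D
clock 9: out=1, reg = 0x536
clock 10: out=0, reg = 0xA9B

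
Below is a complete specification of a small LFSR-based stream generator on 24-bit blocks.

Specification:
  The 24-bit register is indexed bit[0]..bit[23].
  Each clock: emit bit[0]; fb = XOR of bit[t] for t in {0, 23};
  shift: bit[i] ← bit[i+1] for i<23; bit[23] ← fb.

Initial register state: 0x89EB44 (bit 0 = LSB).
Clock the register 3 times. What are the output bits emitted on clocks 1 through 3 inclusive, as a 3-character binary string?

001

reg_0 = 0x89EB44
clock 1: out=0, reg = 0xC4F5A2
clock 2: out=0, reg = 0xE27AD1
clock 3: out=1, reg = 0x713D68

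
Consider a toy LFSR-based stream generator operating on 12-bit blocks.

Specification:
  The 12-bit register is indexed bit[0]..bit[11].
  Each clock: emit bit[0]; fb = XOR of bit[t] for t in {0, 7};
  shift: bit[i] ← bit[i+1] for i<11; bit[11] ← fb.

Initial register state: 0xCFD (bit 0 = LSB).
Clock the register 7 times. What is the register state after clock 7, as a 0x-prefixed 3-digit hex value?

0xC99

reg_0 = 0xCFD
clock 1: out=1, reg = 0x67E
clock 2: out=0, reg = 0x33F
clock 3: out=1, reg = 0x99F
clock 4: out=1, reg = 0x4CF
clock 5: out=1, reg = 0x267
clock 6: out=1, reg = 0x933
clock 7: out=1, reg = 0xC99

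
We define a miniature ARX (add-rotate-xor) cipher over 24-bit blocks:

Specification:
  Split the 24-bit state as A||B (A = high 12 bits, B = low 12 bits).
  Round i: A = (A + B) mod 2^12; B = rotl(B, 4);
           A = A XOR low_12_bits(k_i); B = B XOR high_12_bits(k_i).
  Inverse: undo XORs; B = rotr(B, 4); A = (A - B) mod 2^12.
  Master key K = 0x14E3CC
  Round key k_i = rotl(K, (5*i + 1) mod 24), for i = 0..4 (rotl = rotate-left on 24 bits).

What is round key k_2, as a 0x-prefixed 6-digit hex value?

0x1E60A7

K = 0x14E3CC
k_0 = rotl(K, (5*0+1) mod 24) = rotl(K, 1) = 0x29C798
k_1 = rotl(K, (5*1+1) mod 24) = rotl(K, 6) = 0x38F305
k_2 = rotl(K, (5*2+1) mod 24) = rotl(K, 11) = 0x1E60A7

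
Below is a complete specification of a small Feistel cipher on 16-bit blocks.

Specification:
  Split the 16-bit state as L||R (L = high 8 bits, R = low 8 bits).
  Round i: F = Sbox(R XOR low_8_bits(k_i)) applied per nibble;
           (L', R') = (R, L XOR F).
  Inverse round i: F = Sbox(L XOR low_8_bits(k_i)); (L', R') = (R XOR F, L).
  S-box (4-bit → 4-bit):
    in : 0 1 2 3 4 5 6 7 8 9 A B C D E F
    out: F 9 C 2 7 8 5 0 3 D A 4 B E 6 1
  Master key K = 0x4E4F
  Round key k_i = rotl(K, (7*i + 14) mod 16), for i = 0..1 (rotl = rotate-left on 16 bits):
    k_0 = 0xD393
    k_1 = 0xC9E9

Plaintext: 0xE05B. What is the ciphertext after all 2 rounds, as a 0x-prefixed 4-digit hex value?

0x5311

s_0 = plaintext = 0xE05B
s_1 = Round(s_0, k_0) = 0x5B53
s_2 = Round(s_1, k_1) = 0x5311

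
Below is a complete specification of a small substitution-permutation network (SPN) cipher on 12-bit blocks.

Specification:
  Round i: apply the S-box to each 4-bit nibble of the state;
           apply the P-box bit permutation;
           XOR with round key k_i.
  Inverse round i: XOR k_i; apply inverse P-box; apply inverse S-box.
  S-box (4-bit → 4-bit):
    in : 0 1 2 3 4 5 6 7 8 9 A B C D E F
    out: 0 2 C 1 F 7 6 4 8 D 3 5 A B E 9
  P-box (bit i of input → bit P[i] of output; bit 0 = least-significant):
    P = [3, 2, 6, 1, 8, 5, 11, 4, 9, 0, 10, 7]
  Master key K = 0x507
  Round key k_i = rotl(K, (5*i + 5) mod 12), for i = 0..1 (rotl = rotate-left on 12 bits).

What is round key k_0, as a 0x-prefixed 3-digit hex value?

K = 0x507
k_0 = rotl(K, (5*0+5) mod 12) = rotl(K, 5) = 0x0EA

0x0EA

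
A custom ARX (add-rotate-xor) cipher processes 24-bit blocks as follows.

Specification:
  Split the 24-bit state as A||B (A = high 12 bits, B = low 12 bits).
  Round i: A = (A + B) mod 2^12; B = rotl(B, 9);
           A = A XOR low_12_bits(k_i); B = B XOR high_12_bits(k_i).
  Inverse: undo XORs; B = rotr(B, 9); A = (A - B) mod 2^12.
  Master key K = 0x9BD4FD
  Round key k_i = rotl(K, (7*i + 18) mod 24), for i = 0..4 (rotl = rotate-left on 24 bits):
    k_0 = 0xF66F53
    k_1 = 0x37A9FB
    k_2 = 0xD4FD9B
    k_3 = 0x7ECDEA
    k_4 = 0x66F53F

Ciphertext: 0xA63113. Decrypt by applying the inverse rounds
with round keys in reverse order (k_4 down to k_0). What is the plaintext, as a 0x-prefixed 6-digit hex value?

s_0 = ciphertext = 0xA63113
s_1 = InvRound(s_0, k_4) = 0x379BE3
s_2 = InvRound(s_1, k_3) = 0xE1507E
s_3 = InvRound(s_2, k_2) = 0xA0098E
s_4 = InvRound(s_3, k_1) = 0xC567A5
s_5 = InvRound(s_4, k_0) = 0xCE961C

0xCE961C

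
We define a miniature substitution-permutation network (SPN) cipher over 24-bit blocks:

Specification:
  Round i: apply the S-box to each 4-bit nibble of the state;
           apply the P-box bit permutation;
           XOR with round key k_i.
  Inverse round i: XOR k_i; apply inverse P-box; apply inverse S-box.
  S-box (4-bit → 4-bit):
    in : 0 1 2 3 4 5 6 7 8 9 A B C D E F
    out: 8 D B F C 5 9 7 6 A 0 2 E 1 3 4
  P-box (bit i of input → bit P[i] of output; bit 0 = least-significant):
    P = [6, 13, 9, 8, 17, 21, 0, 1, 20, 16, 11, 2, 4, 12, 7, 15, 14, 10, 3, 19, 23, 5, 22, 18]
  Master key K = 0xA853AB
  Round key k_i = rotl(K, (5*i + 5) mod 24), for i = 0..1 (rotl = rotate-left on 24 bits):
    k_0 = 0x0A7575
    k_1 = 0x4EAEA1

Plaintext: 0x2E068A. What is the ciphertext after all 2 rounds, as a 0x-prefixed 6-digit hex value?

s_0 = plaintext = 0x2E068A
s_1 = Round(s_0, k_0) = 0xBEB150
s_2 = Round(s_1, k_1) = 0x5CF384

0x5CF384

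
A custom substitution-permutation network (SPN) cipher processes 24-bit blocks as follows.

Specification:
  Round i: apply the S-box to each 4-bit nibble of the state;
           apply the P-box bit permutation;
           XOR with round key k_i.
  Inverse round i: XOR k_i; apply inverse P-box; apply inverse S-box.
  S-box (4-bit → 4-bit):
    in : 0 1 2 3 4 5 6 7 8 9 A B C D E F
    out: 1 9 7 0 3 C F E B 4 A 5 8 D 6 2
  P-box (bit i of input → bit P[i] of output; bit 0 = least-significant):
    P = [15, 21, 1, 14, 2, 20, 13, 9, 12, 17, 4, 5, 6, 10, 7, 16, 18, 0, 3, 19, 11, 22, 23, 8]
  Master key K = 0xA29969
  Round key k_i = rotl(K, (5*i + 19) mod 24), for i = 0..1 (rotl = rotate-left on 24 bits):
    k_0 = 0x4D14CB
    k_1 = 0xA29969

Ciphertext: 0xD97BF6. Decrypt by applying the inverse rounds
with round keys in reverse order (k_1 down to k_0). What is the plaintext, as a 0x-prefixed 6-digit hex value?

s_0 = ciphertext = 0xD97BF6
s_1 = InvRound(s_0, k_1) = 0xF75E66
s_2 = InvRound(s_1, k_0) = 0xB79A8A

0xB79A8A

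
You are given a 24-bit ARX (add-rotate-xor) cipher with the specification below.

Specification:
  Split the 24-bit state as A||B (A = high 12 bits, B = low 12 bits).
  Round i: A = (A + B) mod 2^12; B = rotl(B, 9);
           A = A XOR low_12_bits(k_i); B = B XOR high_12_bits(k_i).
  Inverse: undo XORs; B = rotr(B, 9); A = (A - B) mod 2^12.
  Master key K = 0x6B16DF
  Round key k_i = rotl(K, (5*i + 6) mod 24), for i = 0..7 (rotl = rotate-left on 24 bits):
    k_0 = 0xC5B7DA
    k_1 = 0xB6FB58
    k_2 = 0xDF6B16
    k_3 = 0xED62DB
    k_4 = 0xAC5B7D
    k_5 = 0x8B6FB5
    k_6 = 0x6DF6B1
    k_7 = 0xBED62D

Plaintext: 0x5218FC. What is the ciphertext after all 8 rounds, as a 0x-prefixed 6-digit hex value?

0x68CC1E

s_0 = plaintext = 0x5218FC
s_1 = Round(s_0, k_0) = 0x9C7544
s_2 = Round(s_1, k_1) = 0x4533C7
s_3 = Round(s_2, k_2) = 0x30C38E
s_4 = Round(s_3, k_3) = 0x4412A7
s_5 = Round(s_4, k_4) = 0xD95491
s_6 = Round(s_5, k_5) = 0xD93A24
s_7 = Round(s_6, k_6) = 0x106F9B
s_8 = Round(s_7, k_7) = 0x68CC1E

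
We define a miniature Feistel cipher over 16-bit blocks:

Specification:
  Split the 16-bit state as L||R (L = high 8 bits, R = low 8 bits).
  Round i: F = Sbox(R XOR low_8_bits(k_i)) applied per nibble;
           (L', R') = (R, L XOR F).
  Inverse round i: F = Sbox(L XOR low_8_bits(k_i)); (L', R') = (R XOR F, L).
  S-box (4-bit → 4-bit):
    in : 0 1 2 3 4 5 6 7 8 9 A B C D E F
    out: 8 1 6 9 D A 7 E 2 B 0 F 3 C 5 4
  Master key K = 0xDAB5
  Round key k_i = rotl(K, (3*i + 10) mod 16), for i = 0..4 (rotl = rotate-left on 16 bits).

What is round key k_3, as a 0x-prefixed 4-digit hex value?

K = 0xDAB5
k_0 = rotl(K, (3*0+10) mod 16) = rotl(K, 10) = 0xD76A
k_1 = rotl(K, (3*1+10) mod 16) = rotl(K, 13) = 0xBB56
k_2 = rotl(K, (3*2+10) mod 16) = rotl(K, 0) = 0xDAB5
k_3 = rotl(K, (3*3+10) mod 16) = rotl(K, 3) = 0xD5AE

0xD5AE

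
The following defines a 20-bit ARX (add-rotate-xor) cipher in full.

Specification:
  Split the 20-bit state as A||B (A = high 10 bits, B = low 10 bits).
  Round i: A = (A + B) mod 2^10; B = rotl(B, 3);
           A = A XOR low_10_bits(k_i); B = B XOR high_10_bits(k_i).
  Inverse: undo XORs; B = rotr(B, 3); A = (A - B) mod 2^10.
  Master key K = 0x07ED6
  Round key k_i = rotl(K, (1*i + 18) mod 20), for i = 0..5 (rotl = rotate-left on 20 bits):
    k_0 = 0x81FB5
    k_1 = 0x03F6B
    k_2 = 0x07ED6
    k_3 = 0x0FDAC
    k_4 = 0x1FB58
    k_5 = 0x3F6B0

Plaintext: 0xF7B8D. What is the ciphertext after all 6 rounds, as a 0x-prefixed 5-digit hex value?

0xE83EE

s_0 = plaintext = 0xF7B8D
s_1 = Round(s_0, k_0) = 0x37A68
s_2 = Round(s_1, k_1) = 0x0B74B
s_3 = Round(s_2, k_2) = 0x6BA41
s_4 = Round(s_3, k_3) = 0x90E33
s_5 = Round(s_4, k_4) = 0xCB9E2
s_6 = Round(s_5, k_5) = 0xE83EE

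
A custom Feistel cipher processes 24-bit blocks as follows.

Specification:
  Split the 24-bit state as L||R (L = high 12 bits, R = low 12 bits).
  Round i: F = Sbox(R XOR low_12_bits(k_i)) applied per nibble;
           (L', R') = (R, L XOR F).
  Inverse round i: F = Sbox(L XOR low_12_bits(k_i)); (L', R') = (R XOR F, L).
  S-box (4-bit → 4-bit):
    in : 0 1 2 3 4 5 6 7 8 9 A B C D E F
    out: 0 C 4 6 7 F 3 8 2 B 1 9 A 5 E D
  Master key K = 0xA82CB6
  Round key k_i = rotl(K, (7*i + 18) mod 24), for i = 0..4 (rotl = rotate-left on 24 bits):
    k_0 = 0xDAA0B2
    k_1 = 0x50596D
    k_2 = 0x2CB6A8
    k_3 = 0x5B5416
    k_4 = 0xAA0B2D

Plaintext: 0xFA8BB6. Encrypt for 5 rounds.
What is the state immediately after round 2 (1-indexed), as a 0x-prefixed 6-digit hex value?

0x6AF612

s_0 = plaintext = 0xFA8BB6
s_1 = Round(s_0, k_0) = 0xBB66AF
s_2 = Round(s_1, k_1) = 0x6AF612
s_3 = Round(s_2, k_2) = 0x61263E
s_4 = Round(s_3, k_3) = 0x63E250
s_5 = Round(s_4, k_4) = 0x250DBB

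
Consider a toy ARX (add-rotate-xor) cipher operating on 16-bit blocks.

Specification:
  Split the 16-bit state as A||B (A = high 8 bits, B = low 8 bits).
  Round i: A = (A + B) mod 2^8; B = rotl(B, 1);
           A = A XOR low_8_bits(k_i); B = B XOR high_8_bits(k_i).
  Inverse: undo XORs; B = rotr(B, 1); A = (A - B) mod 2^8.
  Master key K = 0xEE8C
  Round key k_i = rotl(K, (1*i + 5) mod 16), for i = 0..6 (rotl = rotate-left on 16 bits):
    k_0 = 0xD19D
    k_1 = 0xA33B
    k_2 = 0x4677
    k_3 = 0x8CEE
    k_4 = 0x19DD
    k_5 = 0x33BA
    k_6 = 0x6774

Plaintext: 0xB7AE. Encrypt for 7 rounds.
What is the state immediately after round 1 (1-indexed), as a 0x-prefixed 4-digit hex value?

0xF88C

s_0 = plaintext = 0xB7AE
s_1 = Round(s_0, k_0) = 0xF88C
s_2 = Round(s_1, k_1) = 0xBFBA
s_3 = Round(s_2, k_2) = 0x0E33
s_4 = Round(s_3, k_3) = 0xAFEA
s_5 = Round(s_4, k_4) = 0x44CC
s_6 = Round(s_5, k_5) = 0xAAAA
s_7 = Round(s_6, k_6) = 0x2032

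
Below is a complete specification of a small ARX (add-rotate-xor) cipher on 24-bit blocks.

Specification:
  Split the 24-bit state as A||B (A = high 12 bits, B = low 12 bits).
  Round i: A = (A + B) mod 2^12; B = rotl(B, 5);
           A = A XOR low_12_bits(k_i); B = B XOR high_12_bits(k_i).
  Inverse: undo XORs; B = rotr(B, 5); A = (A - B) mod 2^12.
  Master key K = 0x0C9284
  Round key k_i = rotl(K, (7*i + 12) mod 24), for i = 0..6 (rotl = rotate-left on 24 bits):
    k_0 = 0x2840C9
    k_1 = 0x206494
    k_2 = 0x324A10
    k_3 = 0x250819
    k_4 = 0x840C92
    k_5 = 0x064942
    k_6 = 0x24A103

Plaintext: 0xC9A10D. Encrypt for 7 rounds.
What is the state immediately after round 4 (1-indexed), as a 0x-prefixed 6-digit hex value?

0x3E0766

s_0 = plaintext = 0xC9A10D
s_1 = Round(s_0, k_0) = 0xD6E326
s_2 = Round(s_1, k_1) = 0x4006C0
s_3 = Round(s_2, k_2) = 0x0D0B29
s_4 = Round(s_3, k_3) = 0x3E0766
s_5 = Round(s_4, k_4) = 0x7D448E
s_6 = Round(s_5, k_5) = 0x5201AD
s_7 = Round(s_6, k_6) = 0x7CE7E9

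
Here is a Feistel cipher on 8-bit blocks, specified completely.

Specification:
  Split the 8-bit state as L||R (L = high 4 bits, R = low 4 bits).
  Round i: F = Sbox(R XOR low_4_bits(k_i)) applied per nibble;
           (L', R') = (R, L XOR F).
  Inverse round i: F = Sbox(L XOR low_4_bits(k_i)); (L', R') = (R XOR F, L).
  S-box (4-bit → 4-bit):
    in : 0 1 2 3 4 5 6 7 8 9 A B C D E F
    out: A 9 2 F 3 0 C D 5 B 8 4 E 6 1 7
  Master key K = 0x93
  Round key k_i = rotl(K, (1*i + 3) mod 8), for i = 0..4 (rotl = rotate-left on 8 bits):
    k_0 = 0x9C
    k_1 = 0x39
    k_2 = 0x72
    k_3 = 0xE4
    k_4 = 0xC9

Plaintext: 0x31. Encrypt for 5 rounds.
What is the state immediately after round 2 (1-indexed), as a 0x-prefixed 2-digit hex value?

0x5F

s_0 = plaintext = 0x31
s_1 = Round(s_0, k_0) = 0x15
s_2 = Round(s_1, k_1) = 0x5F
s_3 = Round(s_2, k_2) = 0xF3
s_4 = Round(s_3, k_3) = 0x32
s_5 = Round(s_4, k_4) = 0x27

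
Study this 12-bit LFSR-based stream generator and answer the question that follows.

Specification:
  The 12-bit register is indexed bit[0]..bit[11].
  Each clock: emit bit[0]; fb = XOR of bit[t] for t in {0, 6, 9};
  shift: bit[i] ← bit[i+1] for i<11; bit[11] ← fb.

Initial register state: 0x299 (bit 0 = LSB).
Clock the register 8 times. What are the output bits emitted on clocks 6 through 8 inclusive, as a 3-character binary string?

001

reg_0 = 0x299
clock 1: out=1, reg = 0x14C
clock 2: out=0, reg = 0x8A6
clock 3: out=0, reg = 0x453
clock 4: out=1, reg = 0x229
clock 5: out=1, reg = 0x114
clock 6: out=0, reg = 0x08A
clock 7: out=0, reg = 0x045
clock 8: out=1, reg = 0x022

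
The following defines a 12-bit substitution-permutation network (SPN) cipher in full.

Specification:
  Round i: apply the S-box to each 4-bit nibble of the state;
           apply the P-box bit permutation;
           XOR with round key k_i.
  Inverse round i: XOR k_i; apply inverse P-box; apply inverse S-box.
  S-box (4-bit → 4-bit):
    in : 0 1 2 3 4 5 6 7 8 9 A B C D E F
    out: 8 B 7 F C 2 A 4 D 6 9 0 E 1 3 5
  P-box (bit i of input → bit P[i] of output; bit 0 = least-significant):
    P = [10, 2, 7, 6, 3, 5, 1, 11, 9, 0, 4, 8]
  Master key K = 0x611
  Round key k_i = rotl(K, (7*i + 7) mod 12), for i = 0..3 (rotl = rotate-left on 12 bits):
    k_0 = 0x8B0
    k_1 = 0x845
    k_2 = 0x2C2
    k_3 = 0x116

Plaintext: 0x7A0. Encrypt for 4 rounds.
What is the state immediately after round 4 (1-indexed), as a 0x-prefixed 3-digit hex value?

0xC65

s_0 = plaintext = 0x7A0
s_1 = Round(s_0, k_0) = 0x0E8
s_2 = Round(s_1, k_1) = 0xDAD
s_3 = Round(s_2, k_2) = 0xCCA
s_4 = Round(s_3, k_3) = 0xC65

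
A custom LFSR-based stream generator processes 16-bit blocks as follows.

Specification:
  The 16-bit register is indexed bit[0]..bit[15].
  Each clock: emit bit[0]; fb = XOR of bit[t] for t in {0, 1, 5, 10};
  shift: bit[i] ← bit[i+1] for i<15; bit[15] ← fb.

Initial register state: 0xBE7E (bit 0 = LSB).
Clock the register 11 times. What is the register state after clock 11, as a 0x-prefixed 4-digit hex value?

0x7BB7

reg_0 = 0xBE7E
clock 1: out=0, reg = 0xDF3F
clock 2: out=1, reg = 0x6F9F
clock 3: out=1, reg = 0xB7CF
clock 4: out=1, reg = 0xDBE7
clock 5: out=1, reg = 0xEDF3
clock 6: out=1, reg = 0x76F9
clock 7: out=1, reg = 0xBB7C
clock 8: out=0, reg = 0xDDBE
clock 9: out=0, reg = 0xEEDF
clock 10: out=1, reg = 0xF76F
clock 11: out=1, reg = 0x7BB7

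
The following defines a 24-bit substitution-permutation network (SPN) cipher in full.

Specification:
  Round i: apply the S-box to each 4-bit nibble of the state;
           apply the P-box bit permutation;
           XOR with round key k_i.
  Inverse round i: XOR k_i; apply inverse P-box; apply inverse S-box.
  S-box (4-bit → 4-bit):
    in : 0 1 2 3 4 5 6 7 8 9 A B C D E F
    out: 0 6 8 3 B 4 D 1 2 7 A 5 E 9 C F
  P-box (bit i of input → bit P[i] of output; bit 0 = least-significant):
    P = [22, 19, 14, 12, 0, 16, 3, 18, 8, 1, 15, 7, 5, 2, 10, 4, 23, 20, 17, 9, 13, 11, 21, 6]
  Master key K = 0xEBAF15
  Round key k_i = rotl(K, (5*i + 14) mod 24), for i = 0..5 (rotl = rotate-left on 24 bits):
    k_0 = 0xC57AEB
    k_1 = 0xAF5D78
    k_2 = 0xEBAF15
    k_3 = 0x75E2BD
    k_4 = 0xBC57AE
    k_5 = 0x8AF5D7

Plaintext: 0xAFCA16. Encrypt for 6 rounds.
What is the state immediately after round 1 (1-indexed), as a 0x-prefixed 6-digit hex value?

0x162435

s_0 = plaintext = 0xAFCA16
s_1 = Round(s_0, k_0) = 0x162435
s_2 = Round(s_1, k_1) = 0x0C16EB
s_3 = Round(s_2, k_2) = 0xBD6899
s_4 = Round(s_3, k_3) = 0x9C8486
s_5 = Round(s_4, k_4) = 0xCF2C28
s_6 = Round(s_5, k_5) = 0x347F05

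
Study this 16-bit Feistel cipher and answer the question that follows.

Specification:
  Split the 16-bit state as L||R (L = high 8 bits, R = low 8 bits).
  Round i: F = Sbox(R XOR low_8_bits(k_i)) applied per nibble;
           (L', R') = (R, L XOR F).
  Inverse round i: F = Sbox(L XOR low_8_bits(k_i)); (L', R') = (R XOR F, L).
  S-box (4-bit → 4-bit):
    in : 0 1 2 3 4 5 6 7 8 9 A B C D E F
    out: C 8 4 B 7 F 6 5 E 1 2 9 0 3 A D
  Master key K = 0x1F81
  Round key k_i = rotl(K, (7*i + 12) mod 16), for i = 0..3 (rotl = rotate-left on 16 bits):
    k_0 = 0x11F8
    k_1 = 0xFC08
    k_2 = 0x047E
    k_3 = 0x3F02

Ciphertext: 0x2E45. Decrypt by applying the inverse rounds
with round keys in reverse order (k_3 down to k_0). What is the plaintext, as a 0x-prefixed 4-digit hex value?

s_0 = ciphertext = 0x2E45
s_1 = InvRound(s_0, k_3) = 0x052E
s_2 = InvRound(s_1, k_2) = 0x7705
s_3 = InvRound(s_2, k_1) = 0x5877
s_4 = InvRound(s_3, k_0) = 0x5B58

0x5B58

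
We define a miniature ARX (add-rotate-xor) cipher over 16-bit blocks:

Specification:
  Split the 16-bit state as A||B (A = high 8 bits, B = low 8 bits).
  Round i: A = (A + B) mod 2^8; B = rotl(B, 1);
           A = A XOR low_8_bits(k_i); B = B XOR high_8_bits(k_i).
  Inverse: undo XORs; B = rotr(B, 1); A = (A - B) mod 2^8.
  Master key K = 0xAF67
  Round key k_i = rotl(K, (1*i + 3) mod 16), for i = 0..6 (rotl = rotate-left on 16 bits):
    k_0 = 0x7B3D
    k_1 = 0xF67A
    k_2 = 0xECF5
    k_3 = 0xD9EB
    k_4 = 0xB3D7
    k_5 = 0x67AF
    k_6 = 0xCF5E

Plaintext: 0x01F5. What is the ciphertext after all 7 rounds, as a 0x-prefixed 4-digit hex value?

s_0 = plaintext = 0x01F5
s_1 = Round(s_0, k_0) = 0xCB90
s_2 = Round(s_1, k_1) = 0x21D7
s_3 = Round(s_2, k_2) = 0x0D43
s_4 = Round(s_3, k_3) = 0xBB5F
s_5 = Round(s_4, k_4) = 0xCD0D
s_6 = Round(s_5, k_5) = 0x757D
s_7 = Round(s_6, k_6) = 0xAC35

0xAC35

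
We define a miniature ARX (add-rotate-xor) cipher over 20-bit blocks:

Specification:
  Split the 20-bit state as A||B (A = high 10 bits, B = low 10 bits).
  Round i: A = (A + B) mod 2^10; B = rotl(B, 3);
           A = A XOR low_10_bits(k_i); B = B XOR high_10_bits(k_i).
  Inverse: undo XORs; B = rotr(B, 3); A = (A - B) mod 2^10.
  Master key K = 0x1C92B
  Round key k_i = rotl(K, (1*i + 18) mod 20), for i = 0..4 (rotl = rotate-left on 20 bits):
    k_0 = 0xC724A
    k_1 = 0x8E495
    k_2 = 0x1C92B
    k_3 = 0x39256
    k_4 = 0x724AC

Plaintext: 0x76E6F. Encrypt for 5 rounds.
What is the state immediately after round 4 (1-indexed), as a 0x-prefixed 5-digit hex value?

0x3AD27

s_0 = plaintext = 0x76E6F
s_1 = Round(s_0, k_0) = 0x80060
s_2 = Round(s_1, k_1) = 0xBD539
s_3 = Round(s_2, k_2) = 0x415B8
s_4 = Round(s_3, k_3) = 0x3AD27
s_5 = Round(s_4, k_4) = 0xAF8F3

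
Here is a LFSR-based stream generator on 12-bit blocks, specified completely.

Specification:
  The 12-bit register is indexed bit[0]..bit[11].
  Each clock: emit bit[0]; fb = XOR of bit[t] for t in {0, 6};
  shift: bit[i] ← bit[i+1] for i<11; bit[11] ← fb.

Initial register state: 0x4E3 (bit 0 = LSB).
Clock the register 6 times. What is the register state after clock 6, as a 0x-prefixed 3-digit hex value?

0xC13

reg_0 = 0x4E3
clock 1: out=1, reg = 0x271
clock 2: out=1, reg = 0x138
clock 3: out=0, reg = 0x09C
clock 4: out=0, reg = 0x04E
clock 5: out=0, reg = 0x827
clock 6: out=1, reg = 0xC13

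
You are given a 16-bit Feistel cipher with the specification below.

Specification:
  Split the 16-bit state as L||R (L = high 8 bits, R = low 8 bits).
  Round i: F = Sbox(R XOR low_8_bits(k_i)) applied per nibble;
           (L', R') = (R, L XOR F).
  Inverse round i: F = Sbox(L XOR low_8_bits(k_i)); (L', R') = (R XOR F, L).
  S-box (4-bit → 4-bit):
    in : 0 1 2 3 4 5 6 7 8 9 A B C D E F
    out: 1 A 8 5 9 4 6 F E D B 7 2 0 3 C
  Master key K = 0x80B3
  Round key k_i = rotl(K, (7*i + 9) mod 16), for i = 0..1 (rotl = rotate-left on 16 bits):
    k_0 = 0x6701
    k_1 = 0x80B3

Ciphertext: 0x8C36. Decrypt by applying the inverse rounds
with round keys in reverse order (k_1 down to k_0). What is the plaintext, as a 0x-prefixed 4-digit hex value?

s_0 = ciphertext = 0x8C36
s_1 = InvRound(s_0, k_1) = 0x6A8C
s_2 = InvRound(s_1, k_0) = 0xEB6A

0xEB6A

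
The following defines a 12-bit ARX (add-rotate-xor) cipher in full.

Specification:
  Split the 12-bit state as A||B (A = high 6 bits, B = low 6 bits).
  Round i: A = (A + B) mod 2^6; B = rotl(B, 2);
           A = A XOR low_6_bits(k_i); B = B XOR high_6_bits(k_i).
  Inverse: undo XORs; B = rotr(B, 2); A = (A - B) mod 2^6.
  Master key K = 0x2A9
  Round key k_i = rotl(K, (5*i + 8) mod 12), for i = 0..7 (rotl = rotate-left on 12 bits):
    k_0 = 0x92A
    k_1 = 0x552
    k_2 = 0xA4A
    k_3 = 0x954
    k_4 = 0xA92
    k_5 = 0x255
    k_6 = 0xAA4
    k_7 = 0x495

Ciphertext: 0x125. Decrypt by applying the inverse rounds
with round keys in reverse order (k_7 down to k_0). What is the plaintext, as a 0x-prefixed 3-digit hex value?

s_0 = ciphertext = 0x125
s_1 = InvRound(s_0, k_7) = 0x53D
s_2 = InvRound(s_1, k_6) = 0xEF5
s_3 = InvRound(s_2, k_5) = 0x7CF
s_4 = InvRound(s_3, k_4) = 0xD19
s_5 = InvRound(s_4, k_3) = 0x44F
s_6 = InvRound(s_5, k_2) = 0xCA9
s_7 = InvRound(s_6, k_1) = 0x44F
s_8 = InvRound(s_7, k_0) = 0x07A

0x07A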